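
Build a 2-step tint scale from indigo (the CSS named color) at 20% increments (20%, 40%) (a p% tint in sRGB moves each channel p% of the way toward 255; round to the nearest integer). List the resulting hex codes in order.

#6F339B, #9366B4

CSS indigo is rgb(75, 0, 130).
20%: (75 + 36 = 111→111, 0 + 51 = 51→51, 130 + 25 = 155→155) → #6F339B
40%: (75 + 72 = 147→147, 0 + 102 = 102→102, 130 + 50 = 180→180) → #9366B4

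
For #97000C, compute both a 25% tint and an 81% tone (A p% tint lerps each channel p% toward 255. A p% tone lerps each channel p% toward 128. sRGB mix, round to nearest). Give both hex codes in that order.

#B14049, #84686A

#97000C is rgb(151, 0, 12).
25% tint:
  R: 151 + 0.25×(255−151) = 151 + 26 = 177 → 177
  G: 0 + 0.25×(255−0) = 0 + 63.75 = 63.75 → 64
  B: 12 + 60.75 = 72.75 → 73
  → #B14049
81% tone:
  R: 151 − 18.63 = 132.37 → 132
  G: 0 + 0.81×(128−0) = 0 + 103.68 = 103.68 → 104
  B: 12 + 93.96 = 105.96 → 106
  → #84686A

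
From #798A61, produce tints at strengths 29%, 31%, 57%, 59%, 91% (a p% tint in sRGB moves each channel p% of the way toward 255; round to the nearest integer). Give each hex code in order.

#798A61 is rgb(121, 138, 97).
29%: (121 + 38.86 = 159.86→160, 138 + 33.93 = 171.93→172, 97 + 45.82 = 142.82→143) → #A0AC8F
31%: (121 + 41.54 = 162.54→163, 138 + 36.27 = 174.27→174, 97 + 48.98 = 145.98→146) → #A3AE92
57%: (121 + 76.38 = 197.38→197, 138 + 66.69 = 204.69→205, 97 + 90.06 = 187.06→187) → #C5CDBB
59%: (121 + 79.06 = 200.06→200, 138 + 69.03 = 207.03→207, 97 + 93.22 = 190.22→190) → #C8CFBE
91%: (121 + 121.94 = 242.94→243, 138 + 106.47 = 244.47→244, 97 + 143.78 = 240.78→241) → #F3F4F1

#A0AC8F, #A3AE92, #C5CDBB, #C8CFBE, #F3F4F1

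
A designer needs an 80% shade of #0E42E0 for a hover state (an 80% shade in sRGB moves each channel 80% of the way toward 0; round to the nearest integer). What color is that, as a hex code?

#0E42E0 is rgb(14, 66, 224).
Per channel, c → c + 0.8(0 − c):
  R: 14 + 0.8×(0−14) = 14 − 11.2 = 2.8 → 3
  G: 66 − 52.8 = 13.2 → 13
  B: 224 − 179.2 = 44.8 → 45
rgb(3, 13, 45) = #030D2D.

#030D2D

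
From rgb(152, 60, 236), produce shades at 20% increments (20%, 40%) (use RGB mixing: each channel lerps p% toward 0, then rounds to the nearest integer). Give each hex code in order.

#7A30BD, #5B248E

20%: (152 − 30.4 = 121.6→122, 60 − 12 = 48→48, 236 − 47.2 = 188.8→189) → #7A30BD
40%: (152 − 60.8 = 91.2→91, 60 − 24 = 36→36, 236 − 94.4 = 141.6→142) → #5B248E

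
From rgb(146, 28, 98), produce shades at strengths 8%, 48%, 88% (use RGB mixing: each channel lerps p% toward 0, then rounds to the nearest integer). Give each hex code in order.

8%: (146 − 11.68 = 134.32→134, 28 − 2.24 = 25.76→26, 98 − 7.84 = 90.16→90) → #861A5A
48%: (146 − 70.08 = 75.92→76, 28 − 13.44 = 14.56→15, 98 − 47.04 = 50.96→51) → #4C0F33
88%: (146 − 128.48 = 17.52→18, 28 − 24.64 = 3.36→3, 98 − 86.24 = 11.76→12) → #12030C

#861A5A, #4C0F33, #12030C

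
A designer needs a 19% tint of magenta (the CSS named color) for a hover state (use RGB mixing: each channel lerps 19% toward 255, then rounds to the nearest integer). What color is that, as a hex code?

#FF30FF

CSS magenta is rgb(255, 0, 255).
A 19% tint moves each channel 19% toward 255:
  R: 255 + 0.19×(255−255) = 255 + 0 = 255 → 255
  G: 0 + 0.19×(255−0) = 0 + 48.45 = 48.45 → 48
  B: 255 + 0.19×(255−255) = 255 + 0 = 255 → 255
rgb(255, 48, 255) = #FF30FF.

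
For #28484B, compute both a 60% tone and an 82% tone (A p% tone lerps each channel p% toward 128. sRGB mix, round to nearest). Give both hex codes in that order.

#28484B is rgb(40, 72, 75).
60% tone:
  R: 40 + 0.6×(128−40) = 40 + 52.8 = 92.8 → 93
  G: 72 + 0.6×(128−72) = 72 + 33.6 = 105.6 → 106
  B: 75 + 31.8 = 106.8 → 107
  → #5D6A6B
82% tone:
  R: 40 + 0.82×(128−40) = 40 + 72.16 = 112.16 → 112
  G: 72 + 45.92 = 117.92 → 118
  B: 75 + 0.82×(128−75) = 75 + 43.46 = 118.46 → 118
  → #707676

#5D6A6B, #707676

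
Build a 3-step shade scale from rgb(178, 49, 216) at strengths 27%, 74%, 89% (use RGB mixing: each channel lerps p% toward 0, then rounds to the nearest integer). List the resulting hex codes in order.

#82249e, #2e0d38, #140518

27%: (178 − 48.06 = 129.94→130, 49 − 13.23 = 35.77→36, 216 − 58.32 = 157.68→158) → #82249e
74%: (178 − 131.72 = 46.28→46, 49 − 36.26 = 12.74→13, 216 − 159.84 = 56.16→56) → #2e0d38
89%: (178 − 158.42 = 19.58→20, 49 − 43.61 = 5.39→5, 216 − 192.24 = 23.76→24) → #140518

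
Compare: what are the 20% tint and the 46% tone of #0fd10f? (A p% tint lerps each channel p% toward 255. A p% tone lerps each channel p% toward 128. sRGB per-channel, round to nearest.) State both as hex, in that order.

#3fda3f, #43ac43

#0fd10f is rgb(15, 209, 15).
20% tint:
  R: 15 + 48 = 63 → 63
  G: 209 + 0.2×(255−209) = 209 + 9.2 = 218.2 → 218
  B: 15 + 48 = 63 → 63
  → #3fda3f
46% tone:
  R: 15 + 0.46×(128−15) = 15 + 51.98 = 66.98 → 67
  G: 209 + 0.46×(128−209) = 209 − 37.26 = 171.74 → 172
  B: 15 + 51.98 = 66.98 → 67
  → #43ac43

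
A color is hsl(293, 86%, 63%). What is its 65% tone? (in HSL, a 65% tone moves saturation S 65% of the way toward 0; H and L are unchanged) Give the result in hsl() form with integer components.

S moves 65% from 86 toward 0: 86 − 55.9 = 30.1 → 30.
H and L are unchanged.

hsl(293, 30%, 63%)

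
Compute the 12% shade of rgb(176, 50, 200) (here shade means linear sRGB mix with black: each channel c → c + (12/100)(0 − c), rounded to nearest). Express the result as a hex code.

Per channel, c → c + 0.12(0 − c):
  R: 176 + 0.12×(0−176) = 176 − 21.12 = 154.88 → 155
  G: 50 + 0.12×(0−50) = 50 − 6 = 44 → 44
  B: 200 − 24 = 176 → 176
rgb(155, 44, 176) = #9b2cb0.

#9b2cb0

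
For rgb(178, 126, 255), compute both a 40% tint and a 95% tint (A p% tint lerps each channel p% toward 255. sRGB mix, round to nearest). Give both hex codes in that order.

40% tint:
  R: 178 + 0.4×(255−178) = 178 + 30.8 = 208.8 → 209
  G: 126 + 0.4×(255−126) = 126 + 51.6 = 177.6 → 178
  B: 255 + 0.4×(255−255) = 255 + 0 = 255 → 255
  → #D1B2FF
95% tint:
  R: 178 + 73.15 = 251.15 → 251
  G: 126 + 122.55 = 248.55 → 249
  B: 255 + 0 = 255 → 255
  → #FBF9FF

#D1B2FF, #FBF9FF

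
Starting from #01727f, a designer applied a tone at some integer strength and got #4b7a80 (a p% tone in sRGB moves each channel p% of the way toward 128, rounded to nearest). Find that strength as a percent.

#01727f is rgb(1, 114, 127); #4b7a80 is rgb(75, 122, 128).
On the R channel (widest range): 75 ≈ 1 + (p/100)(128 − 1), so p ≈ 100×(75 − 1)/(128 − 1) = 7400/127 = 58.27.
p = 58 reproduces all three channels after rounding.

58%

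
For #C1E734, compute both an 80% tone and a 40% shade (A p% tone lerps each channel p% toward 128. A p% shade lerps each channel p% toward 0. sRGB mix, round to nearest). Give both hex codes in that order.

#C1E734 is rgb(193, 231, 52).
80% tone:
  R: 193 + 0.8×(128−193) = 193 − 52 = 141 → 141
  G: 231 + 0.8×(128−231) = 231 − 82.4 = 148.6 → 149
  B: 52 + 0.8×(128−52) = 52 + 60.8 = 112.8 → 113
  → #8D9571
40% shade:
  R: 193 + 0.4×(0−193) = 193 − 77.2 = 115.8 → 116
  G: 231 + 0.4×(0−231) = 231 − 92.4 = 138.6 → 139
  B: 52 − 20.8 = 31.2 → 31
  → #748B1F

#8D9571, #748B1F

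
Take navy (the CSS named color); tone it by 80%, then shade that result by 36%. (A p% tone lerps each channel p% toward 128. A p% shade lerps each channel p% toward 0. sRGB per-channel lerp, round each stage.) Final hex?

CSS navy is rgb(0, 0, 128).
Per channel, c → c + 0.8(128 − c):
  R: 0 + 0.8×(128−0) = 0 + 102.4 = 102.4 → 102
  G: 0 + 0.8×(128−0) = 0 + 102.4 = 102.4 → 102
  B: 128 + 0 = 128 → 128
After the tone: rgb(102, 102, 128) = #666680.
Lerp each channel 36% toward 0:
  R: 102 − 36.72 = 65.28 → 65
  G: 102 + 0.36×(0−102) = 102 − 36.72 = 65.28 → 65
  B: 128 − 46.08 = 81.92 → 82
rgb(65, 65, 82) = #414152.

#414152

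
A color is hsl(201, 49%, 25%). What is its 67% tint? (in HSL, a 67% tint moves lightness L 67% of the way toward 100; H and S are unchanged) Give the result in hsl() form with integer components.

hsl(201, 49%, 75%)

L moves 67% from 25 toward 100: 25 + 50.25 = 75.25 → 75.
H and S are unchanged.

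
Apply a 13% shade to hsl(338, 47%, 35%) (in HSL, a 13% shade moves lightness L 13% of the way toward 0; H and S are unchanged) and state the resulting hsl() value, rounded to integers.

L moves 13% from 35 toward 0: 35 − 4.55 = 30.45 → 30.
H and S are unchanged.

hsl(338, 47%, 30%)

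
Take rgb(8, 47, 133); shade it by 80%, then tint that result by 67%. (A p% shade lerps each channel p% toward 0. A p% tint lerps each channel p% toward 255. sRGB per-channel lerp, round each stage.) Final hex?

An 80% shade moves each channel 80% toward 0:
  R: 8 + 0.8×(0−8) = 8 − 6.4 = 1.6 → 2
  G: 47 − 37.6 = 9.4 → 9
  B: 133 − 106.4 = 26.6 → 27
After the shade: rgb(2, 9, 27) = #02091B.
Lerp each channel 67% toward 255:
  R: 2 + 0.67×(255−2) = 2 + 169.51 = 171.51 → 172
  G: 9 + 164.82 = 173.82 → 174
  B: 27 + 0.67×(255−27) = 27 + 152.76 = 179.76 → 180
rgb(172, 174, 180) = #ACAEB4.

#ACAEB4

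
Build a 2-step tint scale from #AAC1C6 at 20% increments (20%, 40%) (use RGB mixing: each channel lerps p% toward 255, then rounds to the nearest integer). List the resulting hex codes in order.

#BBCDD1, #CCDADD

#AAC1C6 is rgb(170, 193, 198).
20%: (170 + 17 = 187→187, 193 + 12.4 = 205.4→205, 198 + 11.4 = 209.4→209) → #BBCDD1
40%: (170 + 34 = 204→204, 193 + 24.8 = 217.8→218, 198 + 22.8 = 220.8→221) → #CCDADD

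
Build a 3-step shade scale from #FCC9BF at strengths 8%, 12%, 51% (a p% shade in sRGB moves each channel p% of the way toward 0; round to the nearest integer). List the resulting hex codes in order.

#E8B9B0, #DEB1A8, #7B625E

#FCC9BF is rgb(252, 201, 191).
8%: (252 − 20.16 = 231.84→232, 201 − 16.08 = 184.92→185, 191 − 15.28 = 175.72→176) → #E8B9B0
12%: (252 − 30.24 = 221.76→222, 201 − 24.12 = 176.88→177, 191 − 22.92 = 168.08→168) → #DEB1A8
51%: (252 − 128.52 = 123.48→123, 201 − 102.51 = 98.49→98, 191 − 97.41 = 93.59→94) → #7B625E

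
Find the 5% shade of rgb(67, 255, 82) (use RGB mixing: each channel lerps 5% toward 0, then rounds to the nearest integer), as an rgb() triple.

rgb(64, 242, 78)

Per channel, c → c + 0.05(0 − c):
  R: 67 − 3.35 = 63.65 → 64
  G: 255 − 12.75 = 242.25 → 242
  B: 82 + 0.05×(0−82) = 82 − 4.1 = 77.9 → 78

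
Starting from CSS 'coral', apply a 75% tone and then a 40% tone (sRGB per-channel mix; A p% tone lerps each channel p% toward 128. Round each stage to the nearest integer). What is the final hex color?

#938079

CSS coral is rgb(255, 127, 80).
Lerp each channel 75% toward 128:
  R: 255 + 0.75×(128−255) = 255 − 95.25 = 159.75 → 160
  G: 127 + 0.75 = 127.75 → 128
  B: 80 + 36 = 116 → 116
After the tone: rgb(160, 128, 116) = #A08074.
Lerp each channel 40% toward 128:
  R: 160 + 0.4×(128−160) = 160 − 12.8 = 147.2 → 147
  G: 128 + 0 = 128 → 128
  B: 116 + 4.8 = 120.8 → 121
rgb(147, 128, 121) = #938079.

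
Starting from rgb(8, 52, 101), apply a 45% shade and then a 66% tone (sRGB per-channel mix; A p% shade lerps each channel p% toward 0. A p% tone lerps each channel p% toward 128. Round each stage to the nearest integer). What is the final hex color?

Lerp each channel 45% toward 0:
  R: 8 + 0.45×(0−8) = 8 − 3.6 = 4.4 → 4
  G: 52 − 23.4 = 28.6 → 29
  B: 101 + 0.45×(0−101) = 101 − 45.45 = 55.55 → 56
After the shade: rgb(4, 29, 56) = #041d38.
Per channel, c → c + 0.66(128 − c):
  R: 4 + 0.66×(128−4) = 4 + 81.84 = 85.84 → 86
  G: 29 + 65.34 = 94.34 → 94
  B: 56 + 47.52 = 103.52 → 104
rgb(86, 94, 104) = #565e68.

#565e68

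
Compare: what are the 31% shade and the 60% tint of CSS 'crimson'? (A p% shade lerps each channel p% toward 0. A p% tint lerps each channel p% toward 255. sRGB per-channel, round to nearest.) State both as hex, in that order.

CSS crimson is rgb(220, 20, 60).
31% shade:
  R: 220 + 0.31×(0−220) = 220 − 68.2 = 151.8 → 152
  G: 20 − 6.2 = 13.8 → 14
  B: 60 + 0.31×(0−60) = 60 − 18.6 = 41.4 → 41
  → #980E29
60% tint:
  R: 220 + 21 = 241 → 241
  G: 20 + 0.6×(255−20) = 20 + 141 = 161 → 161
  B: 60 + 117 = 177 → 177
  → #F1A1B1

#980E29, #F1A1B1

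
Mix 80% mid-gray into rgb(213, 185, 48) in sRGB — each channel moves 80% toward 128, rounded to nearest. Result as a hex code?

#918B70

Per channel, c → c + 0.8(128 − c):
  R: 213 + 0.8×(128−213) = 213 − 68 = 145 → 145
  G: 185 + 0.8×(128−185) = 185 − 45.6 = 139.4 → 139
  B: 48 + 64 = 112 → 112
rgb(145, 139, 112) = #918B70.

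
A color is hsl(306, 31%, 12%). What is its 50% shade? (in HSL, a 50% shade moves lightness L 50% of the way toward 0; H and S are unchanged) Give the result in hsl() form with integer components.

hsl(306, 31%, 6%)

L moves 50% from 12 toward 0: 12 − 6 = 6 → 6.
H and S are unchanged.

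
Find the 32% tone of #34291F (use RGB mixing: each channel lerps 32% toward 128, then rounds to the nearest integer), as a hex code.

#34291F is rgb(52, 41, 31).
Per channel, c → c + 0.32(128 − c):
  R: 52 + 24.32 = 76.32 → 76
  G: 41 + 27.84 = 68.84 → 69
  B: 31 + 0.32×(128−31) = 31 + 31.04 = 62.04 → 62
rgb(76, 69, 62) = #4C453E.

#4C453E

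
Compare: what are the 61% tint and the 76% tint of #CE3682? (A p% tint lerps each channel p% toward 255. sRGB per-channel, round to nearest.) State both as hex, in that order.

#ECB1CE, #F3CFE1

#CE3682 is rgb(206, 54, 130).
61% tint:
  R: 206 + 0.61×(255−206) = 206 + 29.89 = 235.89 → 236
  G: 54 + 122.61 = 176.61 → 177
  B: 130 + 0.61×(255−130) = 130 + 76.25 = 206.25 → 206
  → #ECB1CE
76% tint:
  R: 206 + 37.24 = 243.24 → 243
  G: 54 + 0.76×(255−54) = 54 + 152.76 = 206.76 → 207
  B: 130 + 95 = 225 → 225
  → #F3CFE1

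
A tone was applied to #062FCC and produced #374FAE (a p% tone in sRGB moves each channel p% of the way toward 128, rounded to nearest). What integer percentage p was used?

#062FCC is rgb(6, 47, 204); #374FAE is rgb(55, 79, 174).
On the R channel (widest range): 55 ≈ 6 + (p/100)(128 − 6), so p ≈ 100×(55 − 6)/(128 − 6) = 4900/122 = 40.16.
p = 40 reproduces all three channels after rounding.

40%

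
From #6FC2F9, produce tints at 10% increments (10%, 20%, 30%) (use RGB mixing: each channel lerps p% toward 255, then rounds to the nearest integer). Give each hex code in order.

#7DC8FA, #8CCEFA, #9AD4FB

#6FC2F9 is rgb(111, 194, 249).
10%: (111 + 14.4 = 125.4→125, 194 + 6.1 = 200.1→200, 249 + 0.6 = 249.6→250) → #7DC8FA
20%: (111 + 28.8 = 139.8→140, 194 + 12.2 = 206.2→206, 249 + 1.2 = 250.2→250) → #8CCEFA
30%: (111 + 43.2 = 154.2→154, 194 + 18.3 = 212.3→212, 249 + 1.8 = 250.8→251) → #9AD4FB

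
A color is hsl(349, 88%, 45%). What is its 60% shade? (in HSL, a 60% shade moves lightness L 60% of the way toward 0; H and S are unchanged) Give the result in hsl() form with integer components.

L moves 60% from 45 toward 0: 45 − 27 = 18 → 18.
H and S are unchanged.

hsl(349, 88%, 18%)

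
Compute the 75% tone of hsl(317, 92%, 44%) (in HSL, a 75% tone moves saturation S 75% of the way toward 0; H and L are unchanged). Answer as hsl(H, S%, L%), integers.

S moves 75% from 92 toward 0: 92 − 69 = 23 → 23.
H and L are unchanged.

hsl(317, 23%, 44%)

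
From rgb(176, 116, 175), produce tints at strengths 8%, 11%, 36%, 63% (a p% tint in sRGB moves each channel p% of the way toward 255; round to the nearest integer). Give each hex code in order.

#B67FB5, #B983B8, #CCA6CC, #E2CCE1

8%: (176 + 6.32 = 182.32→182, 116 + 11.12 = 127.12→127, 175 + 6.4 = 181.4→181) → #B67FB5
11%: (176 + 8.69 = 184.69→185, 116 + 15.29 = 131.29→131, 175 + 8.8 = 183.8→184) → #B983B8
36%: (176 + 28.44 = 204.44→204, 116 + 50.04 = 166.04→166, 175 + 28.8 = 203.8→204) → #CCA6CC
63%: (176 + 49.77 = 225.77→226, 116 + 87.57 = 203.57→204, 175 + 50.4 = 225.4→225) → #E2CCE1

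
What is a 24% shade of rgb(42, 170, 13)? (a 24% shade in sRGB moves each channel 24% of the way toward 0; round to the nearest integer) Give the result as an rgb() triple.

A 24% shade moves each channel 24% toward 0:
  R: 42 + 0.24×(0−42) = 42 − 10.08 = 31.92 → 32
  G: 170 − 40.8 = 129.2 → 129
  B: 13 + 0.24×(0−13) = 13 − 3.12 = 9.88 → 10

rgb(32, 129, 10)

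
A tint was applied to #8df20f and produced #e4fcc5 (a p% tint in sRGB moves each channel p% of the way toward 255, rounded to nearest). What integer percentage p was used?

#8df20f is rgb(141, 242, 15); #e4fcc5 is rgb(228, 252, 197).
On the B channel (widest range): 197 ≈ 15 + (p/100)(255 − 15), so p ≈ 100×(197 − 15)/(255 − 15) = 18200/240 = 75.83.
p = 76 reproduces all three channels after rounding.

76%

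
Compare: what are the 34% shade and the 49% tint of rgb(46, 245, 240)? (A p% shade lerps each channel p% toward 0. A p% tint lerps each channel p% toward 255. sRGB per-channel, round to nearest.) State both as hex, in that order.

#1EA29E, #94FAF7

34% shade:
  R: 46 + 0.34×(0−46) = 46 − 15.64 = 30.36 → 30
  G: 245 + 0.34×(0−245) = 245 − 83.3 = 161.7 → 162
  B: 240 − 81.6 = 158.4 → 158
  → #1EA29E
49% tint:
  R: 46 + 0.49×(255−46) = 46 + 102.41 = 148.41 → 148
  G: 245 + 4.9 = 249.9 → 250
  B: 240 + 7.35 = 247.35 → 247
  → #94FAF7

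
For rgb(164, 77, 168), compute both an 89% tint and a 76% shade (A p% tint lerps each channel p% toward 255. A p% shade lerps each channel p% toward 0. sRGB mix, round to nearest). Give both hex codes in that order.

89% tint:
  R: 164 + 80.99 = 244.99 → 245
  G: 77 + 0.89×(255−77) = 77 + 158.42 = 235.42 → 235
  B: 168 + 77.43 = 245.43 → 245
  → #f5ebf5
76% shade:
  R: 164 − 124.64 = 39.36 → 39
  G: 77 + 0.76×(0−77) = 77 − 58.52 = 18.48 → 18
  B: 168 − 127.68 = 40.32 → 40
  → #271228

#f5ebf5, #271228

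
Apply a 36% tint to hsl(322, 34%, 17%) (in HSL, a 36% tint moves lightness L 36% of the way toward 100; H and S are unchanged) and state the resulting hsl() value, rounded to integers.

hsl(322, 34%, 47%)

L moves 36% from 17 toward 100: 17 + 29.88 = 46.88 → 47.
H and S are unchanged.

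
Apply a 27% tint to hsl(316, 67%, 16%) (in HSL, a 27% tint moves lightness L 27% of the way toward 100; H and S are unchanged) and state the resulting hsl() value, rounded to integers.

L moves 27% from 16 toward 100: 16 + 22.68 = 38.68 → 39.
H and S are unchanged.

hsl(316, 67%, 39%)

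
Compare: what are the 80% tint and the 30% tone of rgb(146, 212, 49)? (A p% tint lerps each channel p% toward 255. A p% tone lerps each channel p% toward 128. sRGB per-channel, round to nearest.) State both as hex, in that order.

80% tint:
  R: 146 + 0.8×(255−146) = 146 + 87.2 = 233.2 → 233
  G: 212 + 0.8×(255−212) = 212 + 34.4 = 246.4 → 246
  B: 49 + 164.8 = 213.8 → 214
  → #e9f6d6
30% tone:
  R: 146 − 5.4 = 140.6 → 141
  G: 212 − 25.2 = 186.8 → 187
  B: 49 + 0.3×(128−49) = 49 + 23.7 = 72.7 → 73
  → #8dbb49

#e9f6d6, #8dbb49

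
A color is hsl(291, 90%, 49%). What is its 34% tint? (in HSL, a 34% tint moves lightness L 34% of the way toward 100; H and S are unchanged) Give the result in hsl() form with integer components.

L moves 34% from 49 toward 100: 49 + 17.34 = 66.34 → 66.
H and S are unchanged.

hsl(291, 90%, 66%)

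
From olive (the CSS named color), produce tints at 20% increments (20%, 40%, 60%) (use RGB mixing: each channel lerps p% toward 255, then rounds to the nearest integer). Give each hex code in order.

#999933, #b3b366, #cccc99

CSS olive is rgb(128, 128, 0).
20%: (128 + 25.4 = 153.4→153, 128 + 25.4 = 153.4→153, 0 + 51 = 51→51) → #999933
40%: (128 + 50.8 = 178.8→179, 128 + 50.8 = 178.8→179, 0 + 102 = 102→102) → #b3b366
60%: (128 + 76.2 = 204.2→204, 128 + 76.2 = 204.2→204, 0 + 153 = 153→153) → #cccc99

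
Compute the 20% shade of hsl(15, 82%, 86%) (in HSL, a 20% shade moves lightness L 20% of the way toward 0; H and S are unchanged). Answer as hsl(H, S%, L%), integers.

L moves 20% from 86 toward 0: 86 − 17.2 = 68.8 → 69.
H and S are unchanged.

hsl(15, 82%, 69%)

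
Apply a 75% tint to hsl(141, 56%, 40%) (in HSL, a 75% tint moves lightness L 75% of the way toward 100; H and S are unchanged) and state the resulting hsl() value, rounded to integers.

hsl(141, 56%, 85%)

L moves 75% from 40 toward 100: 40 + 45 = 85 → 85.
H and S are unchanged.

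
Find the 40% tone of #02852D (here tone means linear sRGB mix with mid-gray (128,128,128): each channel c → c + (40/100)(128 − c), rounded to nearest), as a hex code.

#02852D is rgb(2, 133, 45).
A 40% tone moves each channel 40% toward 128:
  R: 2 + 50.4 = 52.4 → 52
  G: 133 + 0.4×(128−133) = 133 − 2 = 131 → 131
  B: 45 + 0.4×(128−45) = 45 + 33.2 = 78.2 → 78
rgb(52, 131, 78) = #34834E.

#34834E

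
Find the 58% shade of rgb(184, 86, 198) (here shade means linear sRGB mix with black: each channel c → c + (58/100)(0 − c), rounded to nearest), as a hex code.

#4D2453

Lerp each channel 58% toward 0:
  R: 184 + 0.58×(0−184) = 184 − 106.72 = 77.28 → 77
  G: 86 + 0.58×(0−86) = 86 − 49.88 = 36.12 → 36
  B: 198 + 0.58×(0−198) = 198 − 114.84 = 83.16 → 83
rgb(77, 36, 83) = #4D2453.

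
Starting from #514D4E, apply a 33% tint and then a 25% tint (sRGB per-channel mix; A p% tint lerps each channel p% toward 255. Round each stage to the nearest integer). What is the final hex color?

#A7A6A6

#514D4E is rgb(81, 77, 78).
Per channel, c → c + 0.33(255 − c):
  R: 81 + 57.42 = 138.42 → 138
  G: 77 + 0.33×(255−77) = 77 + 58.74 = 135.74 → 136
  B: 78 + 0.33×(255−78) = 78 + 58.41 = 136.41 → 136
After the tint: rgb(138, 136, 136) = #8A8888.
Per channel, c → c + 0.25(255 − c):
  R: 138 + 29.25 = 167.25 → 167
  G: 136 + 0.25×(255−136) = 136 + 29.75 = 165.75 → 166
  B: 136 + 29.75 = 165.75 → 166
rgb(167, 166, 166) = #A7A6A6.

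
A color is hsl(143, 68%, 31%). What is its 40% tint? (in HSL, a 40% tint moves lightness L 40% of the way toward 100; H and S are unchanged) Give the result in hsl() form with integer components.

L moves 40% from 31 toward 100: 31 + 27.6 = 58.6 → 59.
H and S are unchanged.

hsl(143, 68%, 59%)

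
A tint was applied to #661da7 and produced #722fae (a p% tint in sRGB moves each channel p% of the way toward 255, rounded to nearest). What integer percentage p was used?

8%

#661da7 is rgb(102, 29, 167); #722fae is rgb(114, 47, 174).
On the G channel (widest range): 47 ≈ 29 + (p/100)(255 − 29), so p ≈ 100×(47 − 29)/(255 − 29) = 1800/226 = 7.96.
p = 8 reproduces all three channels after rounding.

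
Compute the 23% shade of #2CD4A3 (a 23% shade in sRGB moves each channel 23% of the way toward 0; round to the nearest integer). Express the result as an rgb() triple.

rgb(34, 163, 126)

#2CD4A3 is rgb(44, 212, 163).
A 23% shade moves each channel 23% toward 0:
  R: 44 + 0.23×(0−44) = 44 − 10.12 = 33.88 → 34
  G: 212 − 48.76 = 163.24 → 163
  B: 163 + 0.23×(0−163) = 163 − 37.49 = 125.51 → 126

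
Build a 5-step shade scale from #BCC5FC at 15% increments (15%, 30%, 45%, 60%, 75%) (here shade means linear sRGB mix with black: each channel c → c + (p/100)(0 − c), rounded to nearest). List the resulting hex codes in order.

#BCC5FC is rgb(188, 197, 252).
15%: (188 − 28.2 = 159.8→160, 197 − 29.55 = 167.45→167, 252 − 37.8 = 214.2→214) → #A0A7D6
30%: (188 − 56.4 = 131.6→132, 197 − 59.1 = 137.9→138, 252 − 75.6 = 176.4→176) → #848AB0
45%: (188 − 84.6 = 103.4→103, 197 − 88.65 = 108.35→108, 252 − 113.4 = 138.6→139) → #676C8B
60%: (188 − 112.8 = 75.2→75, 197 − 118.2 = 78.8→79, 252 − 151.2 = 100.8→101) → #4B4F65
75%: (188 − 141 = 47→47, 197 − 147.75 = 49.25→49, 252 − 189 = 63→63) → #2F313F

#A0A7D6, #848AB0, #676C8B, #4B4F65, #2F313F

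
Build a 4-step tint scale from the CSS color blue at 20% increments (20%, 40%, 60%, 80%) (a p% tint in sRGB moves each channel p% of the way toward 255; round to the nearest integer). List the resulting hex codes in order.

#3333FF, #6666FF, #9999FF, #CCCCFF

CSS blue is rgb(0, 0, 255).
20%: (0 + 51 = 51→51, 0 + 51 = 51→51, 255→255) → #3333FF
40%: (0 + 102 = 102→102, 0 + 102 = 102→102, 255→255) → #6666FF
60%: (0 + 153 = 153→153, 0 + 153 = 153→153, 255→255) → #9999FF
80%: (0 + 204 = 204→204, 0 + 204 = 204→204, 255→255) → #CCCCFF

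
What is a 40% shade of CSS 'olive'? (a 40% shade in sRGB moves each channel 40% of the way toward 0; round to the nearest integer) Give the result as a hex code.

#4d4d00

CSS olive is rgb(128, 128, 0).
Per channel, c → c + 0.4(0 − c):
  R: 128 − 51.2 = 76.8 → 77
  G: 128 + 0.4×(0−128) = 128 − 51.2 = 76.8 → 77
  B: 0 + 0.4×(0−0) = 0 + 0 = 0 → 0
rgb(77, 77, 0) = #4d4d00.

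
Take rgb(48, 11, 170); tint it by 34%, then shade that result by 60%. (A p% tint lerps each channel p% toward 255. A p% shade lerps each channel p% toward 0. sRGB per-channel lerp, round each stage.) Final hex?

Per channel, c → c + 0.34(255 − c):
  R: 48 + 0.34×(255−48) = 48 + 70.38 = 118.38 → 118
  G: 11 + 82.96 = 93.96 → 94
  B: 170 + 0.34×(255−170) = 170 + 28.9 = 198.9 → 199
After the tint: rgb(118, 94, 199) = #765ec7.
A 60% shade moves each channel 60% toward 0:
  R: 118 + 0.6×(0−118) = 118 − 70.8 = 47.2 → 47
  G: 94 + 0.6×(0−94) = 94 − 56.4 = 37.6 → 38
  B: 199 − 119.4 = 79.6 → 80
rgb(47, 38, 80) = #2f2650.

#2f2650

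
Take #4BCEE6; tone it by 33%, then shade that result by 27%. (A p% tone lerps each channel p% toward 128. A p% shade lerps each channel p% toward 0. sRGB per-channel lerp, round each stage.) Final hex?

#4BCEE6 is rgb(75, 206, 230).
A 33% tone moves each channel 33% toward 128:
  R: 75 + 0.33×(128−75) = 75 + 17.49 = 92.49 → 92
  G: 206 + 0.33×(128−206) = 206 − 25.74 = 180.26 → 180
  B: 230 + 0.33×(128−230) = 230 − 33.66 = 196.34 → 196
After the tone: rgb(92, 180, 196) = #5CB4C4.
Lerp each channel 27% toward 0:
  R: 92 − 24.84 = 67.16 → 67
  G: 180 + 0.27×(0−180) = 180 − 48.6 = 131.4 → 131
  B: 196 + 0.27×(0−196) = 196 − 52.92 = 143.08 → 143
rgb(67, 131, 143) = #43838F.

#43838F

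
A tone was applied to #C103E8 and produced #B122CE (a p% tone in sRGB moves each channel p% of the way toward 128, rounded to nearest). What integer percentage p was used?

#C103E8 is rgb(193, 3, 232); #B122CE is rgb(177, 34, 206).
On the G channel (widest range): 34 ≈ 3 + (p/100)(128 − 3), so p ≈ 100×(34 − 3)/(128 − 3) = 3100/125 = 24.80.
p = 25 reproduces all three channels after rounding.

25%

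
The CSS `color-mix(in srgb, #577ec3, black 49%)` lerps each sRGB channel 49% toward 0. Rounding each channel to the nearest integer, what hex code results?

#577ec3 is rgb(87, 126, 195).
A 49% shade moves each channel 49% toward 0:
  R: 87 + 0.49×(0−87) = 87 − 42.63 = 44.37 → 44
  G: 126 + 0.49×(0−126) = 126 − 61.74 = 64.26 → 64
  B: 195 − 95.55 = 99.45 → 99
rgb(44, 64, 99) = #2c4063.

#2c4063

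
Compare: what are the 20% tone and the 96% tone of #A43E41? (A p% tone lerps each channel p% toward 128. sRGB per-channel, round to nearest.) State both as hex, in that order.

#A43E41 is rgb(164, 62, 65).
20% tone:
  R: 164 + 0.2×(128−164) = 164 − 7.2 = 156.8 → 157
  G: 62 + 0.2×(128−62) = 62 + 13.2 = 75.2 → 75
  B: 65 + 0.2×(128−65) = 65 + 12.6 = 77.6 → 78
  → #9D4B4E
96% tone:
  R: 164 + 0.96×(128−164) = 164 − 34.56 = 129.44 → 129
  G: 62 + 0.96×(128−62) = 62 + 63.36 = 125.36 → 125
  B: 65 + 60.48 = 125.48 → 125
  → #817D7D

#9D4B4E, #817D7D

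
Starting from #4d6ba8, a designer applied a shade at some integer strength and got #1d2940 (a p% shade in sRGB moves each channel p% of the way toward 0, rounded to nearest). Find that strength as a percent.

#4d6ba8 is rgb(77, 107, 168); #1d2940 is rgb(29, 41, 64).
On the B channel (widest range): 64 ≈ 168 + (p/100)(0 − 168), so p ≈ 100×(64 − 168)/(0 − 168) = -10400/-168 = 61.90.
p = 62 reproduces all three channels after rounding.

62%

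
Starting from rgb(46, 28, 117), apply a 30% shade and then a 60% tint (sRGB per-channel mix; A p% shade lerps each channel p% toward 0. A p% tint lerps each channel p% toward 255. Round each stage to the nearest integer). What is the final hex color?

Per channel, c → c + 0.3(0 − c):
  R: 46 + 0.3×(0−46) = 46 − 13.8 = 32.2 → 32
  G: 28 + 0.3×(0−28) = 28 − 8.4 = 19.6 → 20
  B: 117 − 35.1 = 81.9 → 82
After the shade: rgb(32, 20, 82) = #201452.
Lerp each channel 60% toward 255:
  R: 32 + 133.8 = 165.8 → 166
  G: 20 + 141 = 161 → 161
  B: 82 + 103.8 = 185.8 → 186
rgb(166, 161, 186) = #A6A1BA.

#A6A1BA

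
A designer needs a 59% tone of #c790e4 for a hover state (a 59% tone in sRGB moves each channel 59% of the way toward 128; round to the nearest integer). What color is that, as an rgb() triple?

rgb(157, 135, 169)

#c790e4 is rgb(199, 144, 228).
Per channel, c → c + 0.59(128 − c):
  R: 199 + 0.59×(128−199) = 199 − 41.89 = 157.11 → 157
  G: 144 − 9.44 = 134.56 → 135
  B: 228 − 59 = 169 → 169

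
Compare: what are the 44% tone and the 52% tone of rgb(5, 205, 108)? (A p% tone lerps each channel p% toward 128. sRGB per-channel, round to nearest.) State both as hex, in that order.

44% tone:
  R: 5 + 0.44×(128−5) = 5 + 54.12 = 59.12 → 59
  G: 205 + 0.44×(128−205) = 205 − 33.88 = 171.12 → 171
  B: 108 + 8.8 = 116.8 → 117
  → #3bab75
52% tone:
  R: 5 + 0.52×(128−5) = 5 + 63.96 = 68.96 → 69
  G: 205 − 40.04 = 164.96 → 165
  B: 108 + 0.52×(128−108) = 108 + 10.4 = 118.4 → 118
  → #45a576

#3bab75, #45a576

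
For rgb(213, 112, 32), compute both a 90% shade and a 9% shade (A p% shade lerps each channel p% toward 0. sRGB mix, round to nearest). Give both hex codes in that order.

#150B03, #C2661D

90% shade:
  R: 213 − 191.7 = 21.3 → 21
  G: 112 − 100.8 = 11.2 → 11
  B: 32 − 28.8 = 3.2 → 3
  → #150B03
9% shade:
  R: 213 + 0.09×(0−213) = 213 − 19.17 = 193.83 → 194
  G: 112 + 0.09×(0−112) = 112 − 10.08 = 101.92 → 102
  B: 32 + 0.09×(0−32) = 32 − 2.88 = 29.12 → 29
  → #C2661D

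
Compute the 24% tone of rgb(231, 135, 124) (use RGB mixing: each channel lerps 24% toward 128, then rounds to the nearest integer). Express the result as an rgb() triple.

rgb(206, 133, 125)

Lerp each channel 24% toward 128:
  R: 231 − 24.72 = 206.28 → 206
  G: 135 − 1.68 = 133.32 → 133
  B: 124 + 0.96 = 124.96 → 125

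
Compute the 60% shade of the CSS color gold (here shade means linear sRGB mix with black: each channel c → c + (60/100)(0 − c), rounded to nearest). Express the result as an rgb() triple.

CSS gold is rgb(255, 215, 0).
Per channel, c → c + 0.6(0 − c):
  R: 255 + 0.6×(0−255) = 255 − 153 = 102 → 102
  G: 215 − 129 = 86 → 86
  B: 0 + 0 = 0 → 0

rgb(102, 86, 0)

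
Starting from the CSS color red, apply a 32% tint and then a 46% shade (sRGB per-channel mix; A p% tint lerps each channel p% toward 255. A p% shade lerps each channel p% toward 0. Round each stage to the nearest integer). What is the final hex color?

CSS red is rgb(255, 0, 0).
A 32% tint moves each channel 32% toward 255:
  R: 255 + 0.32×(255−255) = 255 + 0 = 255 → 255
  G: 0 + 0.32×(255−0) = 0 + 81.6 = 81.6 → 82
  B: 0 + 0.32×(255−0) = 0 + 81.6 = 81.6 → 82
After the tint: rgb(255, 82, 82) = #ff5252.
Per channel, c → c + 0.46(0 − c):
  R: 255 − 117.3 = 137.7 → 138
  G: 82 − 37.72 = 44.28 → 44
  B: 82 + 0.46×(0−82) = 82 − 37.72 = 44.28 → 44
rgb(138, 44, 44) = #8a2c2c.

#8a2c2c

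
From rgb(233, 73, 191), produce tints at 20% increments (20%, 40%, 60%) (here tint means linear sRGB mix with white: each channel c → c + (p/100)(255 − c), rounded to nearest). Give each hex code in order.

#ED6DCC, #F292D9, #F6B6E5

20%: (233 + 4.4 = 237.4→237, 73 + 36.4 = 109.4→109, 191 + 12.8 = 203.8→204) → #ED6DCC
40%: (233 + 8.8 = 241.8→242, 73 + 72.8 = 145.8→146, 191 + 25.6 = 216.6→217) → #F292D9
60%: (233 + 13.2 = 246.2→246, 73 + 109.2 = 182.2→182, 191 + 38.4 = 229.4→229) → #F6B6E5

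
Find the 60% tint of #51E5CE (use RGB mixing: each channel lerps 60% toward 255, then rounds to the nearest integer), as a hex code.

#51E5CE is rgb(81, 229, 206).
A 60% tint moves each channel 60% toward 255:
  R: 81 + 0.6×(255−81) = 81 + 104.4 = 185.4 → 185
  G: 229 + 15.6 = 244.6 → 245
  B: 206 + 29.4 = 235.4 → 235
rgb(185, 245, 235) = #B9F5EB.

#B9F5EB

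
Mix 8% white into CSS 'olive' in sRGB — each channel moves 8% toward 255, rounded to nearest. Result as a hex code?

#8A8A14

CSS olive is rgb(128, 128, 0).
Lerp each channel 8% toward 255:
  R: 128 + 10.16 = 138.16 → 138
  G: 128 + 10.16 = 138.16 → 138
  B: 0 + 20.4 = 20.4 → 20
rgb(138, 138, 20) = #8A8A14.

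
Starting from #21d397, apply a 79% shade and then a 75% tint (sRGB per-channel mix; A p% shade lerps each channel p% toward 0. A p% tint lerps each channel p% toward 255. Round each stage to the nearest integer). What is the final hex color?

#21d397 is rgb(33, 211, 151).
Lerp each channel 79% toward 0:
  R: 33 − 26.07 = 6.93 → 7
  G: 211 + 0.79×(0−211) = 211 − 166.69 = 44.31 → 44
  B: 151 − 119.29 = 31.71 → 32
After the shade: rgb(7, 44, 32) = #072c20.
Lerp each channel 75% toward 255:
  R: 7 + 0.75×(255−7) = 7 + 186 = 193 → 193
  G: 44 + 0.75×(255−44) = 44 + 158.25 = 202.25 → 202
  B: 32 + 167.25 = 199.25 → 199
rgb(193, 202, 199) = #c1cac7.

#c1cac7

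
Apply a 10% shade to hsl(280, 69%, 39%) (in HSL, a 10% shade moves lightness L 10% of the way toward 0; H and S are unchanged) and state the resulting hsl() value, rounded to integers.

hsl(280, 69%, 35%)

L moves 10% from 39 toward 0: 39 − 3.9 = 35.1 → 35.
H and S are unchanged.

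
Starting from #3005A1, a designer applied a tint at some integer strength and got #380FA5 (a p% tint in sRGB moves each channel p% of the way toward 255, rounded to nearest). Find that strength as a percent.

#3005A1 is rgb(48, 5, 161); #380FA5 is rgb(56, 15, 165).
On the G channel (widest range): 15 ≈ 5 + (p/100)(255 − 5), so p ≈ 100×(15 − 5)/(255 − 5) = 1000/250 = 4.00.
p = 4 reproduces all three channels after rounding.

4%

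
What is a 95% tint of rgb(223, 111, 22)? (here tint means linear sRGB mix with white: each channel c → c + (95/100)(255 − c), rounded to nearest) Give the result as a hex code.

#FDF8F3

Per channel, c → c + 0.95(255 − c):
  R: 223 + 30.4 = 253.4 → 253
  G: 111 + 136.8 = 247.8 → 248
  B: 22 + 221.35 = 243.35 → 243
rgb(253, 248, 243) = #FDF8F3.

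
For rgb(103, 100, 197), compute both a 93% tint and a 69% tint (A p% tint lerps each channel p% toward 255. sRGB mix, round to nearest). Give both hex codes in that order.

93% tint:
  R: 103 + 0.93×(255−103) = 103 + 141.36 = 244.36 → 244
  G: 100 + 144.15 = 244.15 → 244
  B: 197 + 53.94 = 250.94 → 251
  → #f4f4fb
69% tint:
  R: 103 + 0.69×(255−103) = 103 + 104.88 = 207.88 → 208
  G: 100 + 106.95 = 206.95 → 207
  B: 197 + 40.02 = 237.02 → 237
  → #d0cfed

#f4f4fb, #d0cfed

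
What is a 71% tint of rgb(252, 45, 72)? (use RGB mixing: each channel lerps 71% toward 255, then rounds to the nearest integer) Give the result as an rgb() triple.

rgb(254, 194, 202)

Per channel, c → c + 0.71(255 − c):
  R: 252 + 0.71×(255−252) = 252 + 2.13 = 254.13 → 254
  G: 45 + 149.1 = 194.1 → 194
  B: 72 + 0.71×(255−72) = 72 + 129.93 = 201.93 → 202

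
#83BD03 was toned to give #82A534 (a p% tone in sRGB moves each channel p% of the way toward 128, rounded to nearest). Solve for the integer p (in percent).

39%

#83BD03 is rgb(131, 189, 3); #82A534 is rgb(130, 165, 52).
On the B channel (widest range): 52 ≈ 3 + (p/100)(128 − 3), so p ≈ 100×(52 − 3)/(128 − 3) = 4900/125 = 39.20.
p = 39 reproduces all three channels after rounding.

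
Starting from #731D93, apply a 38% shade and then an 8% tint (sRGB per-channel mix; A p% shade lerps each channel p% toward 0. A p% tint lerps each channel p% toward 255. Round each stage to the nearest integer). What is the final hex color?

#731D93 is rgb(115, 29, 147).
Lerp each channel 38% toward 0:
  R: 115 − 43.7 = 71.3 → 71
  G: 29 + 0.38×(0−29) = 29 − 11.02 = 17.98 → 18
  B: 147 − 55.86 = 91.14 → 91
After the shade: rgb(71, 18, 91) = #47125B.
An 8% tint moves each channel 8% toward 255:
  R: 71 + 0.08×(255−71) = 71 + 14.72 = 85.72 → 86
  G: 18 + 0.08×(255−18) = 18 + 18.96 = 36.96 → 37
  B: 91 + 13.12 = 104.12 → 104
rgb(86, 37, 104) = #562568.

#562568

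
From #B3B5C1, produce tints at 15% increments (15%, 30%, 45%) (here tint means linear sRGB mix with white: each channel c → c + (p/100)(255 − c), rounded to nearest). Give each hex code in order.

#BEC0CA, #CACBD4, #D5D6DD

#B3B5C1 is rgb(179, 181, 193).
15%: (179 + 11.4 = 190.4→190, 181 + 11.1 = 192.1→192, 193 + 9.3 = 202.3→202) → #BEC0CA
30%: (179 + 22.8 = 201.8→202, 181 + 22.2 = 203.2→203, 193 + 18.6 = 211.6→212) → #CACBD4
45%: (179 + 34.2 = 213.2→213, 181 + 33.3 = 214.3→214, 193 + 27.9 = 220.9→221) → #D5D6DD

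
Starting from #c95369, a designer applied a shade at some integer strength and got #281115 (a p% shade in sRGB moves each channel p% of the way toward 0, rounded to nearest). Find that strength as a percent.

#c95369 is rgb(201, 83, 105); #281115 is rgb(40, 17, 21).
On the R channel (widest range): 40 ≈ 201 + (p/100)(0 − 201), so p ≈ 100×(40 − 201)/(0 − 201) = -16100/-201 = 80.10.
p = 80 reproduces all three channels after rounding.

80%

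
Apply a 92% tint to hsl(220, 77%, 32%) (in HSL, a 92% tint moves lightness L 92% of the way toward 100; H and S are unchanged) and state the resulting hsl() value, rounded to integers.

L moves 92% from 32 toward 100: 32 + 62.56 = 94.56 → 95.
H and S are unchanged.

hsl(220, 77%, 95%)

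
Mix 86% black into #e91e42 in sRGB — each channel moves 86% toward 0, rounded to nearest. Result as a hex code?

#e91e42 is rgb(233, 30, 66).
An 86% shade moves each channel 86% toward 0:
  R: 233 + 0.86×(0−233) = 233 − 200.38 = 32.62 → 33
  G: 30 − 25.8 = 4.2 → 4
  B: 66 − 56.76 = 9.24 → 9
rgb(33, 4, 9) = #210409.

#210409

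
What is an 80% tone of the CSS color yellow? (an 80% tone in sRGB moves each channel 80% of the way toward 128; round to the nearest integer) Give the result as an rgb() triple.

CSS yellow is rgb(255, 255, 0).
Per channel, c → c + 0.8(128 − c):
  R: 255 − 101.6 = 153.4 → 153
  G: 255 + 0.8×(128−255) = 255 − 101.6 = 153.4 → 153
  B: 0 + 0.8×(128−0) = 0 + 102.4 = 102.4 → 102

rgb(153, 153, 102)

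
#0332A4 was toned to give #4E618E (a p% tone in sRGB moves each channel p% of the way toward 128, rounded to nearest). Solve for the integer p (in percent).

60%

#0332A4 is rgb(3, 50, 164); #4E618E is rgb(78, 97, 142).
On the R channel (widest range): 78 ≈ 3 + (p/100)(128 − 3), so p ≈ 100×(78 − 3)/(128 − 3) = 7500/125 = 60.00.
p = 60 reproduces all three channels after rounding.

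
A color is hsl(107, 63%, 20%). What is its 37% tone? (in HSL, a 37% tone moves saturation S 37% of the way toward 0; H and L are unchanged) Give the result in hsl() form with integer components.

hsl(107, 40%, 20%)

S moves 37% from 63 toward 0: 63 − 23.31 = 39.69 → 40.
H and L are unchanged.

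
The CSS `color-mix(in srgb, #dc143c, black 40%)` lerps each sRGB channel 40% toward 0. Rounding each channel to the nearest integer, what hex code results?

#840c24

#dc143c is rgb(220, 20, 60).
Per channel, c → c + 0.4(0 − c):
  R: 220 + 0.4×(0−220) = 220 − 88 = 132 → 132
  G: 20 − 8 = 12 → 12
  B: 60 + 0.4×(0−60) = 60 − 24 = 36 → 36
rgb(132, 12, 36) = #840c24.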